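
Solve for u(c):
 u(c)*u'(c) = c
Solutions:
 u(c) = -sqrt(C1 + c^2)
 u(c) = sqrt(C1 + c^2)


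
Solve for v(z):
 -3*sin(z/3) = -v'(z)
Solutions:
 v(z) = C1 - 9*cos(z/3)


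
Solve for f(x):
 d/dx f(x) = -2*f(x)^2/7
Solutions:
 f(x) = 7/(C1 + 2*x)


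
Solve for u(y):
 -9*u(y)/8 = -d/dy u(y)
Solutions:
 u(y) = C1*exp(9*y/8)


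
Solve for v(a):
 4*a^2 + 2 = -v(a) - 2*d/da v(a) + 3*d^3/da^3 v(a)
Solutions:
 v(a) = C3*exp(a) - 4*a^2 + 16*a + (C1*sin(sqrt(3)*a/6) + C2*cos(sqrt(3)*a/6))*exp(-a/2) - 34


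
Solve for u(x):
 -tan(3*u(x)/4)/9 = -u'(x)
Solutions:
 u(x) = -4*asin(C1*exp(x/12))/3 + 4*pi/3
 u(x) = 4*asin(C1*exp(x/12))/3


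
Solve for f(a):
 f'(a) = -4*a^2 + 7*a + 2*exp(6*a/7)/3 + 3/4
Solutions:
 f(a) = C1 - 4*a^3/3 + 7*a^2/2 + 3*a/4 + 7*exp(6*a/7)/9


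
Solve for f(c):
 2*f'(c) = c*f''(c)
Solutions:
 f(c) = C1 + C2*c^3


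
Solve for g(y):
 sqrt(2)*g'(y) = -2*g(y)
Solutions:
 g(y) = C1*exp(-sqrt(2)*y)


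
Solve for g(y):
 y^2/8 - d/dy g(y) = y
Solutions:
 g(y) = C1 + y^3/24 - y^2/2


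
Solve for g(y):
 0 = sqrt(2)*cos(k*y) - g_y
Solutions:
 g(y) = C1 + sqrt(2)*sin(k*y)/k


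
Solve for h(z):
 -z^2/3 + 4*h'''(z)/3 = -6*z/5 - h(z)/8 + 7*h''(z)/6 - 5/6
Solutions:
 h(z) = C1*exp(z/2) + C2*exp(z*(3 - sqrt(57))/16) + C3*exp(z*(3 + sqrt(57))/16) + 8*z^2/3 - 48*z/5 + 388/9


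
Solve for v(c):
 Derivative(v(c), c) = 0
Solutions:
 v(c) = C1


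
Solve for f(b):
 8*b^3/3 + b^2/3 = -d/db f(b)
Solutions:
 f(b) = C1 - 2*b^4/3 - b^3/9


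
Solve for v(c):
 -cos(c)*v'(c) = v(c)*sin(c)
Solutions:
 v(c) = C1*cos(c)


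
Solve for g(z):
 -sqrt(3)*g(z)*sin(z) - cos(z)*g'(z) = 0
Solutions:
 g(z) = C1*cos(z)^(sqrt(3))


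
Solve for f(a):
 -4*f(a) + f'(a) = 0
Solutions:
 f(a) = C1*exp(4*a)


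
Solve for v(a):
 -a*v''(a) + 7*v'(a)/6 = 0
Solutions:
 v(a) = C1 + C2*a^(13/6)


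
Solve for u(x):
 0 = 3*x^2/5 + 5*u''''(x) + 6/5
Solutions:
 u(x) = C1 + C2*x + C3*x^2 + C4*x^3 - x^6/3000 - x^4/100


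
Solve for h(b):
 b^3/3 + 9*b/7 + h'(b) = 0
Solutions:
 h(b) = C1 - b^4/12 - 9*b^2/14


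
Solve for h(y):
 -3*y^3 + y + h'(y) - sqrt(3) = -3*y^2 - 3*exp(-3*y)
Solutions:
 h(y) = C1 + 3*y^4/4 - y^3 - y^2/2 + sqrt(3)*y + exp(-3*y)


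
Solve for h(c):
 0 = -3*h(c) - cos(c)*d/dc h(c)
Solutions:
 h(c) = C1*(sin(c) - 1)^(3/2)/(sin(c) + 1)^(3/2)


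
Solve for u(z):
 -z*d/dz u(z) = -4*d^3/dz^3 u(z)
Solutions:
 u(z) = C1 + Integral(C2*airyai(2^(1/3)*z/2) + C3*airybi(2^(1/3)*z/2), z)


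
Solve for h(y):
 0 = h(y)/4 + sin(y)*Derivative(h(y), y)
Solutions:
 h(y) = C1*(cos(y) + 1)^(1/8)/(cos(y) - 1)^(1/8)


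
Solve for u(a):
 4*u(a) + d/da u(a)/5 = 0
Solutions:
 u(a) = C1*exp(-20*a)


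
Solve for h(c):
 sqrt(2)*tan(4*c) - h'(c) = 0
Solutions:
 h(c) = C1 - sqrt(2)*log(cos(4*c))/4


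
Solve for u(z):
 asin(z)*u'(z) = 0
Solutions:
 u(z) = C1


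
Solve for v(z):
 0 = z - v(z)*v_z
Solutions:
 v(z) = -sqrt(C1 + z^2)
 v(z) = sqrt(C1 + z^2)


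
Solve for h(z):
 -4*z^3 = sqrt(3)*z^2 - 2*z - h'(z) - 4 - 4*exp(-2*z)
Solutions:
 h(z) = C1 + z^4 + sqrt(3)*z^3/3 - z^2 - 4*z + 2*exp(-2*z)


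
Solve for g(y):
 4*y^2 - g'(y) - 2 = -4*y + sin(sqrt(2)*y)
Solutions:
 g(y) = C1 + 4*y^3/3 + 2*y^2 - 2*y + sqrt(2)*cos(sqrt(2)*y)/2


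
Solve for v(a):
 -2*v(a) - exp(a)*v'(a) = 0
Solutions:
 v(a) = C1*exp(2*exp(-a))


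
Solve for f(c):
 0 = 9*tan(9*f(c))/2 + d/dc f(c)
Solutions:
 f(c) = -asin(C1*exp(-81*c/2))/9 + pi/9
 f(c) = asin(C1*exp(-81*c/2))/9


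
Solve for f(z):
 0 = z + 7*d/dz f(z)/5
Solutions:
 f(z) = C1 - 5*z^2/14


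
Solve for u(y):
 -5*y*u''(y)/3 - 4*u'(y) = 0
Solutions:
 u(y) = C1 + C2/y^(7/5)


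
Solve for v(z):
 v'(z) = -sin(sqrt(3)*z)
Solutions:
 v(z) = C1 + sqrt(3)*cos(sqrt(3)*z)/3


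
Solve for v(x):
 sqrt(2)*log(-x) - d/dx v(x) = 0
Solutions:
 v(x) = C1 + sqrt(2)*x*log(-x) - sqrt(2)*x


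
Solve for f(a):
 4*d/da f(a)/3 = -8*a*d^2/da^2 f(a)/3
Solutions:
 f(a) = C1 + C2*sqrt(a)


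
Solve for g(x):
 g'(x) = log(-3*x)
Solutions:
 g(x) = C1 + x*log(-x) + x*(-1 + log(3))


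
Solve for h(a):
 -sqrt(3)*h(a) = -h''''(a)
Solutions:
 h(a) = C1*exp(-3^(1/8)*a) + C2*exp(3^(1/8)*a) + C3*sin(3^(1/8)*a) + C4*cos(3^(1/8)*a)


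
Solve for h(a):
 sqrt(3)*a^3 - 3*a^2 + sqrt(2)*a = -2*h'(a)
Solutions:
 h(a) = C1 - sqrt(3)*a^4/8 + a^3/2 - sqrt(2)*a^2/4


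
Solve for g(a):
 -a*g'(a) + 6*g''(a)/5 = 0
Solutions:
 g(a) = C1 + C2*erfi(sqrt(15)*a/6)


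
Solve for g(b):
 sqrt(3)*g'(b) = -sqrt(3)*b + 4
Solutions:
 g(b) = C1 - b^2/2 + 4*sqrt(3)*b/3


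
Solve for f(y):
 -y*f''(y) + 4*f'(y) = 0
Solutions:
 f(y) = C1 + C2*y^5


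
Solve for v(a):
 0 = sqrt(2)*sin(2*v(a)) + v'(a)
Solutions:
 v(a) = pi - acos((-C1 - exp(4*sqrt(2)*a))/(C1 - exp(4*sqrt(2)*a)))/2
 v(a) = acos((-C1 - exp(4*sqrt(2)*a))/(C1 - exp(4*sqrt(2)*a)))/2


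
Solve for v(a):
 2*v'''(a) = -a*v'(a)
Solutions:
 v(a) = C1 + Integral(C2*airyai(-2^(2/3)*a/2) + C3*airybi(-2^(2/3)*a/2), a)


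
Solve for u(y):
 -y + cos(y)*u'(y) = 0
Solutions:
 u(y) = C1 + Integral(y/cos(y), y)


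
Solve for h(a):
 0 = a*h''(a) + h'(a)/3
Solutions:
 h(a) = C1 + C2*a^(2/3)


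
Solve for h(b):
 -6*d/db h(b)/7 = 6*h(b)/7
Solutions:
 h(b) = C1*exp(-b)


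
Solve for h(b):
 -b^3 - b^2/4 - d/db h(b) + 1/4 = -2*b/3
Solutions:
 h(b) = C1 - b^4/4 - b^3/12 + b^2/3 + b/4


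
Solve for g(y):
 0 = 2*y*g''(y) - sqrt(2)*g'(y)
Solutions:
 g(y) = C1 + C2*y^(sqrt(2)/2 + 1)


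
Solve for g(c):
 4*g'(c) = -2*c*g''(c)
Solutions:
 g(c) = C1 + C2/c


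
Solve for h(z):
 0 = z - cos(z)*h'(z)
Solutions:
 h(z) = C1 + Integral(z/cos(z), z)


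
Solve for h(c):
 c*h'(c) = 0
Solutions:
 h(c) = C1


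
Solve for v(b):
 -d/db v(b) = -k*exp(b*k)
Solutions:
 v(b) = C1 + exp(b*k)


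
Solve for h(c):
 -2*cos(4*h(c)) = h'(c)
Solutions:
 h(c) = -asin((C1 + exp(16*c))/(C1 - exp(16*c)))/4 + pi/4
 h(c) = asin((C1 + exp(16*c))/(C1 - exp(16*c)))/4


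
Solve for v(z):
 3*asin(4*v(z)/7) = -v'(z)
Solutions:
 Integral(1/asin(4*_y/7), (_y, v(z))) = C1 - 3*z


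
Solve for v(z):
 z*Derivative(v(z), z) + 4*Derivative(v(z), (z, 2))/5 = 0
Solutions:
 v(z) = C1 + C2*erf(sqrt(10)*z/4)


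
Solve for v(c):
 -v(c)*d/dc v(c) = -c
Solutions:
 v(c) = -sqrt(C1 + c^2)
 v(c) = sqrt(C1 + c^2)


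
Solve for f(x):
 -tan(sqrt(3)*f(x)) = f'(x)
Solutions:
 f(x) = sqrt(3)*(pi - asin(C1*exp(-sqrt(3)*x)))/3
 f(x) = sqrt(3)*asin(C1*exp(-sqrt(3)*x))/3


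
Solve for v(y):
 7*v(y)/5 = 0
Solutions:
 v(y) = 0


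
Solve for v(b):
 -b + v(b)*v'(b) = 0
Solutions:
 v(b) = -sqrt(C1 + b^2)
 v(b) = sqrt(C1 + b^2)


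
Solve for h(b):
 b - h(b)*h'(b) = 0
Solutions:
 h(b) = -sqrt(C1 + b^2)
 h(b) = sqrt(C1 + b^2)


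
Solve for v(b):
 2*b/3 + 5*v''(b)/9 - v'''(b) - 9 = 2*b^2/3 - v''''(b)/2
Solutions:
 v(b) = C1 + C2*b + b^4/10 + 13*b^3/25 + 2457*b^2/250 + (C3*sin(b/3) + C4*cos(b/3))*exp(b)


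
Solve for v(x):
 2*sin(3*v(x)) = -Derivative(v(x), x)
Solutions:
 v(x) = -acos((-C1 - exp(12*x))/(C1 - exp(12*x)))/3 + 2*pi/3
 v(x) = acos((-C1 - exp(12*x))/(C1 - exp(12*x)))/3


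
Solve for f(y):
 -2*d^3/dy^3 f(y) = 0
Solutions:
 f(y) = C1 + C2*y + C3*y^2


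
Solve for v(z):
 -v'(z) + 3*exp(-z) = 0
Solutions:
 v(z) = C1 - 3*exp(-z)


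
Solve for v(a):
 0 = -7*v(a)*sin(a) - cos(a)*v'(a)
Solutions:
 v(a) = C1*cos(a)^7


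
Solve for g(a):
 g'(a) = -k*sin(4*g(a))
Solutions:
 g(a) = -acos((-C1 - exp(8*a*k))/(C1 - exp(8*a*k)))/4 + pi/2
 g(a) = acos((-C1 - exp(8*a*k))/(C1 - exp(8*a*k)))/4


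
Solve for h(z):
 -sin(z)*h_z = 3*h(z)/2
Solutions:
 h(z) = C1*(cos(z) + 1)^(3/4)/(cos(z) - 1)^(3/4)


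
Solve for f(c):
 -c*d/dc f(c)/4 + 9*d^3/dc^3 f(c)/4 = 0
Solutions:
 f(c) = C1 + Integral(C2*airyai(3^(1/3)*c/3) + C3*airybi(3^(1/3)*c/3), c)


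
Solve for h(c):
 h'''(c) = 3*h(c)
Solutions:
 h(c) = C3*exp(3^(1/3)*c) + (C1*sin(3^(5/6)*c/2) + C2*cos(3^(5/6)*c/2))*exp(-3^(1/3)*c/2)


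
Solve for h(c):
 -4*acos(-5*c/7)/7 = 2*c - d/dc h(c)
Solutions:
 h(c) = C1 + c^2 + 4*c*acos(-5*c/7)/7 + 4*sqrt(49 - 25*c^2)/35


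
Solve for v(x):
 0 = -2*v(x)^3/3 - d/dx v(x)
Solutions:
 v(x) = -sqrt(6)*sqrt(-1/(C1 - 2*x))/2
 v(x) = sqrt(6)*sqrt(-1/(C1 - 2*x))/2


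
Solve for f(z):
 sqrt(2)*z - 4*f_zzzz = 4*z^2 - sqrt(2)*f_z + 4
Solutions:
 f(z) = C1 + C4*exp(sqrt(2)*z/2) + 2*sqrt(2)*z^3/3 - z^2/2 + 2*sqrt(2)*z + (C2*sin(sqrt(6)*z/4) + C3*cos(sqrt(6)*z/4))*exp(-sqrt(2)*z/4)


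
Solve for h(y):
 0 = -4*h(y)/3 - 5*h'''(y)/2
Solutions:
 h(y) = C3*exp(-2*15^(2/3)*y/15) + (C1*sin(3^(1/6)*5^(2/3)*y/5) + C2*cos(3^(1/6)*5^(2/3)*y/5))*exp(15^(2/3)*y/15)


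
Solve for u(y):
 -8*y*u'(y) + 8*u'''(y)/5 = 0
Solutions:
 u(y) = C1 + Integral(C2*airyai(5^(1/3)*y) + C3*airybi(5^(1/3)*y), y)


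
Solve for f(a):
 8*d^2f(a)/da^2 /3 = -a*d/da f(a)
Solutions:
 f(a) = C1 + C2*erf(sqrt(3)*a/4)


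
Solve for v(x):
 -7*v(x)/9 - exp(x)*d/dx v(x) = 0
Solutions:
 v(x) = C1*exp(7*exp(-x)/9)


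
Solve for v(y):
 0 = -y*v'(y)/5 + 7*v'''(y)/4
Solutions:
 v(y) = C1 + Integral(C2*airyai(70^(2/3)*y/35) + C3*airybi(70^(2/3)*y/35), y)


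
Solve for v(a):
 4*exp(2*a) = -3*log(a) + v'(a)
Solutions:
 v(a) = C1 + 3*a*log(a) - 3*a + 2*exp(2*a)


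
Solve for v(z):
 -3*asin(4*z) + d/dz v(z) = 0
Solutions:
 v(z) = C1 + 3*z*asin(4*z) + 3*sqrt(1 - 16*z^2)/4


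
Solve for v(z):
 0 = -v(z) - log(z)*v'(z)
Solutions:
 v(z) = C1*exp(-li(z))


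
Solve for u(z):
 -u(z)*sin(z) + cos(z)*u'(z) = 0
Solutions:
 u(z) = C1/cos(z)


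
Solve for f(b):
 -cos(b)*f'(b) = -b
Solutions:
 f(b) = C1 + Integral(b/cos(b), b)


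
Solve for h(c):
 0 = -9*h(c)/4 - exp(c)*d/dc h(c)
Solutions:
 h(c) = C1*exp(9*exp(-c)/4)


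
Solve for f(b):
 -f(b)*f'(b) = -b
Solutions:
 f(b) = -sqrt(C1 + b^2)
 f(b) = sqrt(C1 + b^2)


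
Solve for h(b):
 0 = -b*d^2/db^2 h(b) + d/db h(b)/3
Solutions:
 h(b) = C1 + C2*b^(4/3)


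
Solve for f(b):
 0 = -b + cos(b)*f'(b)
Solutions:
 f(b) = C1 + Integral(b/cos(b), b)


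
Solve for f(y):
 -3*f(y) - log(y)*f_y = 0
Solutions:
 f(y) = C1*exp(-3*li(y))


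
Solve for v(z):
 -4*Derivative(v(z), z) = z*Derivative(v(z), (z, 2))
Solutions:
 v(z) = C1 + C2/z^3


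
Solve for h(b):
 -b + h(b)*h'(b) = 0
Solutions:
 h(b) = -sqrt(C1 + b^2)
 h(b) = sqrt(C1 + b^2)


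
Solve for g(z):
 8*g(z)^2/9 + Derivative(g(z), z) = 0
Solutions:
 g(z) = 9/(C1 + 8*z)


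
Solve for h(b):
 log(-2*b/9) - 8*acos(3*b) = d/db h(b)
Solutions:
 h(b) = C1 + b*log(-b) - 8*b*acos(3*b) - 2*b*log(3) - b + b*log(2) + 8*sqrt(1 - 9*b^2)/3


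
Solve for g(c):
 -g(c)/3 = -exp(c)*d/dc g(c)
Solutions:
 g(c) = C1*exp(-exp(-c)/3)


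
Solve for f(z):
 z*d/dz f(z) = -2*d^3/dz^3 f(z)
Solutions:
 f(z) = C1 + Integral(C2*airyai(-2^(2/3)*z/2) + C3*airybi(-2^(2/3)*z/2), z)


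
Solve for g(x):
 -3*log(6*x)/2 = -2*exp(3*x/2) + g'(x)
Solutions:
 g(x) = C1 - 3*x*log(x)/2 + 3*x*(1 - log(6))/2 + 4*exp(3*x/2)/3


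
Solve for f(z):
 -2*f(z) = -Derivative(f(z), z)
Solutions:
 f(z) = C1*exp(2*z)


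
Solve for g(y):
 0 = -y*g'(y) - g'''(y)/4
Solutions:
 g(y) = C1 + Integral(C2*airyai(-2^(2/3)*y) + C3*airybi(-2^(2/3)*y), y)


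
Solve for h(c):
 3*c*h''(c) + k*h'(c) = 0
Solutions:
 h(c) = C1 + c^(1 - re(k)/3)*(C2*sin(log(c)*Abs(im(k))/3) + C3*cos(log(c)*im(k)/3))


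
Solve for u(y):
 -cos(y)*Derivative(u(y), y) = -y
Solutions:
 u(y) = C1 + Integral(y/cos(y), y)


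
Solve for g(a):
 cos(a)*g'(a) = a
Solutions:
 g(a) = C1 + Integral(a/cos(a), a)


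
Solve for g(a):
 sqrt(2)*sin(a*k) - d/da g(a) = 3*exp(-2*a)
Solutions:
 g(a) = C1 + 3*exp(-2*a)/2 - sqrt(2)*cos(a*k)/k


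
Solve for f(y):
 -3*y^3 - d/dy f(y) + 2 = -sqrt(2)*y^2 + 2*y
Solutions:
 f(y) = C1 - 3*y^4/4 + sqrt(2)*y^3/3 - y^2 + 2*y


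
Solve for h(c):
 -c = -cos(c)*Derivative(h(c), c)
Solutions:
 h(c) = C1 + Integral(c/cos(c), c)


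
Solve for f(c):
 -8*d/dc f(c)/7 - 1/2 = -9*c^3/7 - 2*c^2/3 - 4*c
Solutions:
 f(c) = C1 + 9*c^4/32 + 7*c^3/36 + 7*c^2/4 - 7*c/16


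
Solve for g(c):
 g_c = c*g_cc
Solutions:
 g(c) = C1 + C2*c^2


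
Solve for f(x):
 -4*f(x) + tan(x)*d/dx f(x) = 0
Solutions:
 f(x) = C1*sin(x)^4


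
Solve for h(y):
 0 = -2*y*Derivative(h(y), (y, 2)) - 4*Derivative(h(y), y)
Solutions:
 h(y) = C1 + C2/y


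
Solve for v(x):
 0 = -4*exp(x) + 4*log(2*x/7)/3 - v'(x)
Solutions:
 v(x) = C1 + 4*x*log(x)/3 + 4*x*(-log(7) - 1 + log(2))/3 - 4*exp(x)


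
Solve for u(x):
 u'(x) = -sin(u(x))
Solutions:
 u(x) = -acos((-C1 - exp(2*x))/(C1 - exp(2*x))) + 2*pi
 u(x) = acos((-C1 - exp(2*x))/(C1 - exp(2*x)))


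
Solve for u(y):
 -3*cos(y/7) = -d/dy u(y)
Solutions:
 u(y) = C1 + 21*sin(y/7)


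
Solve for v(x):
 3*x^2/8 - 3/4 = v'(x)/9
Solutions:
 v(x) = C1 + 9*x^3/8 - 27*x/4


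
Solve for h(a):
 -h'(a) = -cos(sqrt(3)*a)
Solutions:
 h(a) = C1 + sqrt(3)*sin(sqrt(3)*a)/3


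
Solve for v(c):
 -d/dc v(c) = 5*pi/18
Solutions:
 v(c) = C1 - 5*pi*c/18


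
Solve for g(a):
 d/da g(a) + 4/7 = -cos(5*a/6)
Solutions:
 g(a) = C1 - 4*a/7 - 6*sin(5*a/6)/5


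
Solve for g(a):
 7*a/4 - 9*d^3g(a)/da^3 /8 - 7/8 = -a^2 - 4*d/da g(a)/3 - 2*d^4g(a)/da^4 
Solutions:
 g(a) = C1 + C2*exp(a*(27*3^(1/3)/(64*sqrt(3934) + 4015)^(1/3) + 18 + 3^(2/3)*(64*sqrt(3934) + 4015)^(1/3))/96)*sin(3^(1/6)*a*(-(64*sqrt(3934) + 4015)^(1/3) + 9*3^(2/3)/(64*sqrt(3934) + 4015)^(1/3))/32) + C3*exp(a*(27*3^(1/3)/(64*sqrt(3934) + 4015)^(1/3) + 18 + 3^(2/3)*(64*sqrt(3934) + 4015)^(1/3))/96)*cos(3^(1/6)*a*(-(64*sqrt(3934) + 4015)^(1/3) + 9*3^(2/3)/(64*sqrt(3934) + 4015)^(1/3))/32) + C4*exp(a*(-3^(2/3)*(64*sqrt(3934) + 4015)^(1/3) - 27*3^(1/3)/(64*sqrt(3934) + 4015)^(1/3) + 9)/48) - a^3/4 - 21*a^2/32 - 39*a/64


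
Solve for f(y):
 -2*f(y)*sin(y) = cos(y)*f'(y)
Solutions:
 f(y) = C1*cos(y)^2


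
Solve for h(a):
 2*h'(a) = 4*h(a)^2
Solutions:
 h(a) = -1/(C1 + 2*a)


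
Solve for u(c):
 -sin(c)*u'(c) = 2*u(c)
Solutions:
 u(c) = C1*(cos(c) + 1)/(cos(c) - 1)


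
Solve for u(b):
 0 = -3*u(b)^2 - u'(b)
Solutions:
 u(b) = 1/(C1 + 3*b)


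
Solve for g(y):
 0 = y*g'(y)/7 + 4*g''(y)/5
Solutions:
 g(y) = C1 + C2*erf(sqrt(70)*y/28)


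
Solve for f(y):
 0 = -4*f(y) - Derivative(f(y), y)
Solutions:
 f(y) = C1*exp(-4*y)


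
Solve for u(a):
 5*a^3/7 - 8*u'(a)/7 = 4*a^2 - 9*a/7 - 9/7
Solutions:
 u(a) = C1 + 5*a^4/32 - 7*a^3/6 + 9*a^2/16 + 9*a/8


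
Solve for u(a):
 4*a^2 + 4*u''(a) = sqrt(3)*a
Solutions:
 u(a) = C1 + C2*a - a^4/12 + sqrt(3)*a^3/24


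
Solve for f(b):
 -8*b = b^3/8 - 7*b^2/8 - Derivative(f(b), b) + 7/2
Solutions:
 f(b) = C1 + b^4/32 - 7*b^3/24 + 4*b^2 + 7*b/2


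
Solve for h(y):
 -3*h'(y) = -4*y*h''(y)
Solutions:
 h(y) = C1 + C2*y^(7/4)


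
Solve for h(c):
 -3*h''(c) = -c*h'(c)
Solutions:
 h(c) = C1 + C2*erfi(sqrt(6)*c/6)


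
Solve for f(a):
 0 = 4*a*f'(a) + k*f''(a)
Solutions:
 f(a) = C1 + C2*sqrt(k)*erf(sqrt(2)*a*sqrt(1/k))


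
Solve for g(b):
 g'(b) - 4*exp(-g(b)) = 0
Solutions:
 g(b) = log(C1 + 4*b)


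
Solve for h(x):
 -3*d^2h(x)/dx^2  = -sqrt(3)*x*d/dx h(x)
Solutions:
 h(x) = C1 + C2*erfi(sqrt(2)*3^(3/4)*x/6)


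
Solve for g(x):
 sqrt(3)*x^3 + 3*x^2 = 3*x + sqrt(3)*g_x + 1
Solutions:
 g(x) = C1 + x^4/4 + sqrt(3)*x^3/3 - sqrt(3)*x^2/2 - sqrt(3)*x/3


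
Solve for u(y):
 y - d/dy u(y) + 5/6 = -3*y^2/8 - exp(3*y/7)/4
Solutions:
 u(y) = C1 + y^3/8 + y^2/2 + 5*y/6 + 7*exp(3*y/7)/12


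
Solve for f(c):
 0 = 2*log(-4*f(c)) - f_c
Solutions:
 -Integral(1/(log(-_y) + 2*log(2)), (_y, f(c)))/2 = C1 - c


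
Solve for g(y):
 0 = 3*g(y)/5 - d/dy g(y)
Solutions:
 g(y) = C1*exp(3*y/5)


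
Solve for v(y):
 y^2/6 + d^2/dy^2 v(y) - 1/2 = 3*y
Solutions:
 v(y) = C1 + C2*y - y^4/72 + y^3/2 + y^2/4


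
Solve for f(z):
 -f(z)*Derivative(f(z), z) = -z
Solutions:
 f(z) = -sqrt(C1 + z^2)
 f(z) = sqrt(C1 + z^2)


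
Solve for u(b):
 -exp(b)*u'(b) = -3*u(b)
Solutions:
 u(b) = C1*exp(-3*exp(-b))


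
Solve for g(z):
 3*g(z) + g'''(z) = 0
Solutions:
 g(z) = C3*exp(-3^(1/3)*z) + (C1*sin(3^(5/6)*z/2) + C2*cos(3^(5/6)*z/2))*exp(3^(1/3)*z/2)


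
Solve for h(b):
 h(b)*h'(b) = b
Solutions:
 h(b) = -sqrt(C1 + b^2)
 h(b) = sqrt(C1 + b^2)


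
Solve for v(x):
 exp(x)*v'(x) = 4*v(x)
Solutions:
 v(x) = C1*exp(-4*exp(-x))


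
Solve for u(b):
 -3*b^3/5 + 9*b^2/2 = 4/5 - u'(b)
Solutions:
 u(b) = C1 + 3*b^4/20 - 3*b^3/2 + 4*b/5


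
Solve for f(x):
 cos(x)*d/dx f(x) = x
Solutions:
 f(x) = C1 + Integral(x/cos(x), x)


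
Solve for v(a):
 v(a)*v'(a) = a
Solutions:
 v(a) = -sqrt(C1 + a^2)
 v(a) = sqrt(C1 + a^2)


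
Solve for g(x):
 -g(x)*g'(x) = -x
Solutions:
 g(x) = -sqrt(C1 + x^2)
 g(x) = sqrt(C1 + x^2)


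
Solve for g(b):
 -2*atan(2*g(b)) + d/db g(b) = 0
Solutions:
 Integral(1/atan(2*_y), (_y, g(b))) = C1 + 2*b


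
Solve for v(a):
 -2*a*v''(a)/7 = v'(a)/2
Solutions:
 v(a) = C1 + C2/a^(3/4)


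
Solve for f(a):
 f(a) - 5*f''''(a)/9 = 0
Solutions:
 f(a) = C1*exp(-sqrt(3)*5^(3/4)*a/5) + C2*exp(sqrt(3)*5^(3/4)*a/5) + C3*sin(sqrt(3)*5^(3/4)*a/5) + C4*cos(sqrt(3)*5^(3/4)*a/5)


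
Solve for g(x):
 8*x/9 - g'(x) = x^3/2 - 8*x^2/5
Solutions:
 g(x) = C1 - x^4/8 + 8*x^3/15 + 4*x^2/9


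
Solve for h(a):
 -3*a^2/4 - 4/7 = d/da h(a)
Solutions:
 h(a) = C1 - a^3/4 - 4*a/7


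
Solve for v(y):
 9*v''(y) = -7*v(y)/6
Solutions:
 v(y) = C1*sin(sqrt(42)*y/18) + C2*cos(sqrt(42)*y/18)


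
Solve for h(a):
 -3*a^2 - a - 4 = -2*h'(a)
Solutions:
 h(a) = C1 + a^3/2 + a^2/4 + 2*a


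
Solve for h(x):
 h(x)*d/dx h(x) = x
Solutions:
 h(x) = -sqrt(C1 + x^2)
 h(x) = sqrt(C1 + x^2)


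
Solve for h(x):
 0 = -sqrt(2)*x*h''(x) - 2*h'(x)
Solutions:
 h(x) = C1 + C2*x^(1 - sqrt(2))


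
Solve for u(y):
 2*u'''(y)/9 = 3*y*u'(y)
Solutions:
 u(y) = C1 + Integral(C2*airyai(3*2^(2/3)*y/2) + C3*airybi(3*2^(2/3)*y/2), y)


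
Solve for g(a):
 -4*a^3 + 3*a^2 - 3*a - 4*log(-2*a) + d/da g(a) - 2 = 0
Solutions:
 g(a) = C1 + a^4 - a^3 + 3*a^2/2 + 4*a*log(-a) + 2*a*(-1 + 2*log(2))


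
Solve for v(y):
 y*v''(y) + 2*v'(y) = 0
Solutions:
 v(y) = C1 + C2/y


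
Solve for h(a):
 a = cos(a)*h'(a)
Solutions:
 h(a) = C1 + Integral(a/cos(a), a)


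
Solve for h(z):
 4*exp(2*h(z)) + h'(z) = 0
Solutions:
 h(z) = log(-sqrt(-1/(C1 - 4*z))) - log(2)/2
 h(z) = log(-1/(C1 - 4*z))/2 - log(2)/2


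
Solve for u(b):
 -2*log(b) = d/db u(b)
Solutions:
 u(b) = C1 - 2*b*log(b) + 2*b


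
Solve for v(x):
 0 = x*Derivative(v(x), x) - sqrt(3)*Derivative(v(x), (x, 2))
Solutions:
 v(x) = C1 + C2*erfi(sqrt(2)*3^(3/4)*x/6)


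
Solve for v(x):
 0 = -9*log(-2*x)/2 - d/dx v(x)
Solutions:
 v(x) = C1 - 9*x*log(-x)/2 + 9*x*(1 - log(2))/2


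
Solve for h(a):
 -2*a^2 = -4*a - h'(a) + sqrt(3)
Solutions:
 h(a) = C1 + 2*a^3/3 - 2*a^2 + sqrt(3)*a


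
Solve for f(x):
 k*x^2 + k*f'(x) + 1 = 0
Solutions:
 f(x) = C1 - x^3/3 - x/k


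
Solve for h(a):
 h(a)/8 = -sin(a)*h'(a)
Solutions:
 h(a) = C1*(cos(a) + 1)^(1/16)/(cos(a) - 1)^(1/16)


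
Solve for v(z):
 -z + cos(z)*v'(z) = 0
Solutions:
 v(z) = C1 + Integral(z/cos(z), z)


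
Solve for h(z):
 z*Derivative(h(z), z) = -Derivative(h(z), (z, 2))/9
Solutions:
 h(z) = C1 + C2*erf(3*sqrt(2)*z/2)


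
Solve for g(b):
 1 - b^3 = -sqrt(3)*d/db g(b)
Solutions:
 g(b) = C1 + sqrt(3)*b^4/12 - sqrt(3)*b/3


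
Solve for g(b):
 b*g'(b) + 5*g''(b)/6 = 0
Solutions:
 g(b) = C1 + C2*erf(sqrt(15)*b/5)


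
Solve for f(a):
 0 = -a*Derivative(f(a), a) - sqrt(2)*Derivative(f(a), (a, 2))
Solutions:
 f(a) = C1 + C2*erf(2^(1/4)*a/2)


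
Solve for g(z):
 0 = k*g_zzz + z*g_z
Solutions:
 g(z) = C1 + Integral(C2*airyai(z*(-1/k)^(1/3)) + C3*airybi(z*(-1/k)^(1/3)), z)


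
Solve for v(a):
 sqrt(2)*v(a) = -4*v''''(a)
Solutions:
 v(a) = (C1*sin(2^(1/8)*a/2) + C2*cos(2^(1/8)*a/2))*exp(-2^(1/8)*a/2) + (C3*sin(2^(1/8)*a/2) + C4*cos(2^(1/8)*a/2))*exp(2^(1/8)*a/2)


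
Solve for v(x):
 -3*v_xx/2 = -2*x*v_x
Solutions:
 v(x) = C1 + C2*erfi(sqrt(6)*x/3)


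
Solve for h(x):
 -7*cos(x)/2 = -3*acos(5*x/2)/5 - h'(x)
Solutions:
 h(x) = C1 - 3*x*acos(5*x/2)/5 + 3*sqrt(4 - 25*x^2)/25 + 7*sin(x)/2


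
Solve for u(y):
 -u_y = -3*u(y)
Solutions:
 u(y) = C1*exp(3*y)


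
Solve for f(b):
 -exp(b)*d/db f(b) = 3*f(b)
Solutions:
 f(b) = C1*exp(3*exp(-b))


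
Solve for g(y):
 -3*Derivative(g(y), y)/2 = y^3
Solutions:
 g(y) = C1 - y^4/6


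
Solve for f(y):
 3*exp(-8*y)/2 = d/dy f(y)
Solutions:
 f(y) = C1 - 3*exp(-8*y)/16


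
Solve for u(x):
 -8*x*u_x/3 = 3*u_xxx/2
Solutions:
 u(x) = C1 + Integral(C2*airyai(-2*6^(1/3)*x/3) + C3*airybi(-2*6^(1/3)*x/3), x)


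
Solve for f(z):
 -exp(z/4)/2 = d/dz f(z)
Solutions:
 f(z) = C1 - 2*exp(z/4)


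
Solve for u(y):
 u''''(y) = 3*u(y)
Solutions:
 u(y) = C1*exp(-3^(1/4)*y) + C2*exp(3^(1/4)*y) + C3*sin(3^(1/4)*y) + C4*cos(3^(1/4)*y)


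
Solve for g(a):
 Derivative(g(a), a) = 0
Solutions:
 g(a) = C1


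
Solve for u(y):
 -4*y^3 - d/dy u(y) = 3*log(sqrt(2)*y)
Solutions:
 u(y) = C1 - y^4 - 3*y*log(y) - 3*y*log(2)/2 + 3*y


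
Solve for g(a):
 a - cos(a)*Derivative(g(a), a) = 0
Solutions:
 g(a) = C1 + Integral(a/cos(a), a)


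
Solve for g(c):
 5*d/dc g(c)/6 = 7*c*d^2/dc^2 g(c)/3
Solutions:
 g(c) = C1 + C2*c^(19/14)


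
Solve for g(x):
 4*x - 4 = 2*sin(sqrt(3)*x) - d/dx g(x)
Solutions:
 g(x) = C1 - 2*x^2 + 4*x - 2*sqrt(3)*cos(sqrt(3)*x)/3


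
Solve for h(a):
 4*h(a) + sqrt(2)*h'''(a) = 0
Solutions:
 h(a) = C3*exp(-sqrt(2)*a) + (C1*sin(sqrt(6)*a/2) + C2*cos(sqrt(6)*a/2))*exp(sqrt(2)*a/2)


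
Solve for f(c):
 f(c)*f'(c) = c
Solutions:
 f(c) = -sqrt(C1 + c^2)
 f(c) = sqrt(C1 + c^2)


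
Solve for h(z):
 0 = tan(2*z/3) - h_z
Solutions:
 h(z) = C1 - 3*log(cos(2*z/3))/2


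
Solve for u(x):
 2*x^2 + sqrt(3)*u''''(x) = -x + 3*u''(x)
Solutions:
 u(x) = C1 + C2*x + C3*exp(-3^(1/4)*x) + C4*exp(3^(1/4)*x) + x^4/18 + x^3/18 + 2*sqrt(3)*x^2/9


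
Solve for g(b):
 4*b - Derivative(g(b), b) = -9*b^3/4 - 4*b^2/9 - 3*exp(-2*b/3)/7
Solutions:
 g(b) = C1 + 9*b^4/16 + 4*b^3/27 + 2*b^2 - 9*exp(-2*b/3)/14


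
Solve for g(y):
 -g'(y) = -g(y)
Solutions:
 g(y) = C1*exp(y)


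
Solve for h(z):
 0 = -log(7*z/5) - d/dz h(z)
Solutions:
 h(z) = C1 - z*log(z) + z*log(5/7) + z


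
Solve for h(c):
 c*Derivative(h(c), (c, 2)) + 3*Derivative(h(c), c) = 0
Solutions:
 h(c) = C1 + C2/c^2


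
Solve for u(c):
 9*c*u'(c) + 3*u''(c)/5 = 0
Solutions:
 u(c) = C1 + C2*erf(sqrt(30)*c/2)


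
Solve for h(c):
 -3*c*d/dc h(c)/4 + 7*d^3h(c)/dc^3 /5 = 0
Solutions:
 h(c) = C1 + Integral(C2*airyai(1470^(1/3)*c/14) + C3*airybi(1470^(1/3)*c/14), c)


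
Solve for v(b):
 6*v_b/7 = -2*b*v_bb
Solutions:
 v(b) = C1 + C2*b^(4/7)


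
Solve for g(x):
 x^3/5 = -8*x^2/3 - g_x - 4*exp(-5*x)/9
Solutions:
 g(x) = C1 - x^4/20 - 8*x^3/9 + 4*exp(-5*x)/45


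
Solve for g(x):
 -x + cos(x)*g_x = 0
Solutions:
 g(x) = C1 + Integral(x/cos(x), x)


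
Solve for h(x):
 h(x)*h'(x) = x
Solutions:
 h(x) = -sqrt(C1 + x^2)
 h(x) = sqrt(C1 + x^2)


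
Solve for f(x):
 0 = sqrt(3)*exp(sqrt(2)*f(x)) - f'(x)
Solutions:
 f(x) = sqrt(2)*(2*log(-1/(C1 + sqrt(3)*x)) - log(2))/4


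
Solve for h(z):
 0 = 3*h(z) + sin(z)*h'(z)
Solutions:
 h(z) = C1*(cos(z) + 1)^(3/2)/(cos(z) - 1)^(3/2)


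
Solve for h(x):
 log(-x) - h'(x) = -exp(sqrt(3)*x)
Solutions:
 h(x) = C1 + x*log(-x) - x + sqrt(3)*exp(sqrt(3)*x)/3


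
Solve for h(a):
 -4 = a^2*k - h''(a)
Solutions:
 h(a) = C1 + C2*a + a^4*k/12 + 2*a^2


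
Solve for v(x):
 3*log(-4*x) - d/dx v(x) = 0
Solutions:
 v(x) = C1 + 3*x*log(-x) + 3*x*(-1 + 2*log(2))


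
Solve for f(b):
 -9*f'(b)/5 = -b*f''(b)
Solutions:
 f(b) = C1 + C2*b^(14/5)


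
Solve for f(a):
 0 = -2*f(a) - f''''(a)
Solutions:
 f(a) = (C1*sin(2^(3/4)*a/2) + C2*cos(2^(3/4)*a/2))*exp(-2^(3/4)*a/2) + (C3*sin(2^(3/4)*a/2) + C4*cos(2^(3/4)*a/2))*exp(2^(3/4)*a/2)


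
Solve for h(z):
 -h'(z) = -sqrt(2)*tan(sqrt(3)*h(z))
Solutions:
 h(z) = sqrt(3)*(pi - asin(C1*exp(sqrt(6)*z)))/3
 h(z) = sqrt(3)*asin(C1*exp(sqrt(6)*z))/3


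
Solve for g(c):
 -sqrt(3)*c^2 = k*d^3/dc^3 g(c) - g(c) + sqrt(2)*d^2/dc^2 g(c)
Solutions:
 g(c) = C1*exp(-c*((sqrt(((-27 + 4*sqrt(2)/k^2)^2 - 32/k^4)/k^2)/2 - 27/(2*k) + 2*sqrt(2)/k^3)^(1/3) + sqrt(2)/k + 2/(k^2*(sqrt(((-27 + 4*sqrt(2)/k^2)^2 - 32/k^4)/k^2)/2 - 27/(2*k) + 2*sqrt(2)/k^3)^(1/3)))/3) + C2*exp(c*((sqrt(((-27 + 4*sqrt(2)/k^2)^2 - 32/k^4)/k^2)/2 - 27/(2*k) + 2*sqrt(2)/k^3)^(1/3) - sqrt(3)*I*(sqrt(((-27 + 4*sqrt(2)/k^2)^2 - 32/k^4)/k^2)/2 - 27/(2*k) + 2*sqrt(2)/k^3)^(1/3) - 2*sqrt(2)/k - 8/(k^2*(-1 + sqrt(3)*I)*(sqrt(((-27 + 4*sqrt(2)/k^2)^2 - 32/k^4)/k^2)/2 - 27/(2*k) + 2*sqrt(2)/k^3)^(1/3)))/6) + C3*exp(c*((sqrt(((-27 + 4*sqrt(2)/k^2)^2 - 32/k^4)/k^2)/2 - 27/(2*k) + 2*sqrt(2)/k^3)^(1/3) + sqrt(3)*I*(sqrt(((-27 + 4*sqrt(2)/k^2)^2 - 32/k^4)/k^2)/2 - 27/(2*k) + 2*sqrt(2)/k^3)^(1/3) - 2*sqrt(2)/k + 8/(k^2*(1 + sqrt(3)*I)*(sqrt(((-27 + 4*sqrt(2)/k^2)^2 - 32/k^4)/k^2)/2 - 27/(2*k) + 2*sqrt(2)/k^3)^(1/3)))/6) + sqrt(3)*c^2 + 2*sqrt(6)


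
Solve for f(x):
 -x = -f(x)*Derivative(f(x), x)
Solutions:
 f(x) = -sqrt(C1 + x^2)
 f(x) = sqrt(C1 + x^2)


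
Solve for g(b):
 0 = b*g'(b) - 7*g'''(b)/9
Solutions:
 g(b) = C1 + Integral(C2*airyai(21^(2/3)*b/7) + C3*airybi(21^(2/3)*b/7), b)


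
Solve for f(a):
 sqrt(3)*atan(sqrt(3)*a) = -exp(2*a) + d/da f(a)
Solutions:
 f(a) = C1 + sqrt(3)*(a*atan(sqrt(3)*a) - sqrt(3)*log(3*a^2 + 1)/6) + exp(2*a)/2


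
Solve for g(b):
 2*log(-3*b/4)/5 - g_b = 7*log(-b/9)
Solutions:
 g(b) = C1 - 33*b*log(-b)/5 + b*(-4*log(2) + 33 + 72*log(3))/5


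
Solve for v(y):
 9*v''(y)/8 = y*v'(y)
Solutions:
 v(y) = C1 + C2*erfi(2*y/3)


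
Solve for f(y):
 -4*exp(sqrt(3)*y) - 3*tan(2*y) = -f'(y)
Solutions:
 f(y) = C1 + 4*sqrt(3)*exp(sqrt(3)*y)/3 - 3*log(cos(2*y))/2


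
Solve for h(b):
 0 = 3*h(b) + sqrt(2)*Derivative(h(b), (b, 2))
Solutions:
 h(b) = C1*sin(2^(3/4)*sqrt(3)*b/2) + C2*cos(2^(3/4)*sqrt(3)*b/2)


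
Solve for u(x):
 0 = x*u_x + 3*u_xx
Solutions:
 u(x) = C1 + C2*erf(sqrt(6)*x/6)


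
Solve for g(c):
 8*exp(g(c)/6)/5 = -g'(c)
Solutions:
 g(c) = 6*log(1/(C1 + 8*c)) + 6*log(30)


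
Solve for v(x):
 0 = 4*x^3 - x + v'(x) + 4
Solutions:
 v(x) = C1 - x^4 + x^2/2 - 4*x


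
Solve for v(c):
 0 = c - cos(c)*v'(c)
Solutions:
 v(c) = C1 + Integral(c/cos(c), c)


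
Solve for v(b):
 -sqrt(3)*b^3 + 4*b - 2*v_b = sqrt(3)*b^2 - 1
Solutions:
 v(b) = C1 - sqrt(3)*b^4/8 - sqrt(3)*b^3/6 + b^2 + b/2


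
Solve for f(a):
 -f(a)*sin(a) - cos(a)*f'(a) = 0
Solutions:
 f(a) = C1*cos(a)


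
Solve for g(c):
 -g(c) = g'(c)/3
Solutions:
 g(c) = C1*exp(-3*c)


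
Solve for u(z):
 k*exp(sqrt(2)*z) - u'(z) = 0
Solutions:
 u(z) = C1 + sqrt(2)*k*exp(sqrt(2)*z)/2


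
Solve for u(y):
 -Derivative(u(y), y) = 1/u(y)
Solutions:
 u(y) = -sqrt(C1 - 2*y)
 u(y) = sqrt(C1 - 2*y)


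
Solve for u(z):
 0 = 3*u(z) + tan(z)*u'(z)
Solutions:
 u(z) = C1/sin(z)^3


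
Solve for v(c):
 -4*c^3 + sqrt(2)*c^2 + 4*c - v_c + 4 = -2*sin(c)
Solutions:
 v(c) = C1 - c^4 + sqrt(2)*c^3/3 + 2*c^2 + 4*c - 2*cos(c)


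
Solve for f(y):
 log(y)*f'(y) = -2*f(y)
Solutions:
 f(y) = C1*exp(-2*li(y))


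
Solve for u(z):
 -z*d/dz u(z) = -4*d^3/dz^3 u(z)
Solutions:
 u(z) = C1 + Integral(C2*airyai(2^(1/3)*z/2) + C3*airybi(2^(1/3)*z/2), z)


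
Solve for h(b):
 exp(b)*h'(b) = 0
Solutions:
 h(b) = C1


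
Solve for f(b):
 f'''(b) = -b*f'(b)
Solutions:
 f(b) = C1 + Integral(C2*airyai(-b) + C3*airybi(-b), b)


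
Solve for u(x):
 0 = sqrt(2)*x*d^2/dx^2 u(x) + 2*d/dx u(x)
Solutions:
 u(x) = C1 + C2*x^(1 - sqrt(2))


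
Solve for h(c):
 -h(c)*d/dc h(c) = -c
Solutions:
 h(c) = -sqrt(C1 + c^2)
 h(c) = sqrt(C1 + c^2)


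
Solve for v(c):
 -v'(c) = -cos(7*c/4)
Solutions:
 v(c) = C1 + 4*sin(7*c/4)/7


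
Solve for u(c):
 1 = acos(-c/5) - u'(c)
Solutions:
 u(c) = C1 + c*acos(-c/5) - c + sqrt(25 - c^2)


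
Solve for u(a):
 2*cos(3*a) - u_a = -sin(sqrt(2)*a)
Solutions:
 u(a) = C1 + 2*sin(3*a)/3 - sqrt(2)*cos(sqrt(2)*a)/2


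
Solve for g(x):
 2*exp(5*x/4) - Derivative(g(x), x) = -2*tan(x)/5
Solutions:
 g(x) = C1 + 8*exp(5*x/4)/5 - 2*log(cos(x))/5


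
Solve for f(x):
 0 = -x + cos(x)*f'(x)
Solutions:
 f(x) = C1 + Integral(x/cos(x), x)


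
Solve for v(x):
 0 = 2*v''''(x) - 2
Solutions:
 v(x) = C1 + C2*x + C3*x^2 + C4*x^3 + x^4/24


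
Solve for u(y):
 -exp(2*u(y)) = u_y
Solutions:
 u(y) = log(-sqrt(-1/(C1 - y))) - log(2)/2
 u(y) = log(-1/(C1 - y))/2 - log(2)/2


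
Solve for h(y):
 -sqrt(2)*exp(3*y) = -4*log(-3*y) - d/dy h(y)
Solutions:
 h(y) = C1 - 4*y*log(-y) + 4*y*(1 - log(3)) + sqrt(2)*exp(3*y)/3


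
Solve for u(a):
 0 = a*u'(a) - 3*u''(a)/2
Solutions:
 u(a) = C1 + C2*erfi(sqrt(3)*a/3)


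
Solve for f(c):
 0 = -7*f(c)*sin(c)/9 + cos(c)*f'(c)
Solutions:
 f(c) = C1/cos(c)^(7/9)


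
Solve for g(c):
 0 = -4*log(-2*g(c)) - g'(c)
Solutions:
 Integral(1/(log(-_y) + log(2)), (_y, g(c)))/4 = C1 - c


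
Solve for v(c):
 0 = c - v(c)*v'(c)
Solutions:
 v(c) = -sqrt(C1 + c^2)
 v(c) = sqrt(C1 + c^2)


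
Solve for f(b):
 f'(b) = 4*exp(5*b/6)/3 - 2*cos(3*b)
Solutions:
 f(b) = C1 + 8*exp(5*b/6)/5 - 2*sin(3*b)/3


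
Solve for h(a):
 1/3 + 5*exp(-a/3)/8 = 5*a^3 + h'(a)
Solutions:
 h(a) = C1 - 5*a^4/4 + a/3 - 15*exp(-a/3)/8


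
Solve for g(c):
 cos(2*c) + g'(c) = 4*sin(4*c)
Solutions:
 g(c) = C1 - sin(2*c)/2 - cos(4*c)


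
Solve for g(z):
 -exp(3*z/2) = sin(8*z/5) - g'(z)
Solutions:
 g(z) = C1 + 2*exp(3*z/2)/3 - 5*cos(8*z/5)/8


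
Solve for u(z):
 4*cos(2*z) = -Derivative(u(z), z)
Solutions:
 u(z) = C1 - 2*sin(2*z)


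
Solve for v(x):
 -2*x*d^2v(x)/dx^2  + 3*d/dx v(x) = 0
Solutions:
 v(x) = C1 + C2*x^(5/2)


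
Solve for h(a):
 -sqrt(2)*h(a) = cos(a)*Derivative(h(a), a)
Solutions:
 h(a) = C1*(sin(a) - 1)^(sqrt(2)/2)/(sin(a) + 1)^(sqrt(2)/2)


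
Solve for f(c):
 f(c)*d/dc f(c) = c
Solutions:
 f(c) = -sqrt(C1 + c^2)
 f(c) = sqrt(C1 + c^2)


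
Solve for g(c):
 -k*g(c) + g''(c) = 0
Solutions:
 g(c) = C1*exp(-c*sqrt(k)) + C2*exp(c*sqrt(k))


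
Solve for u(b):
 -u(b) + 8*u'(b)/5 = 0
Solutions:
 u(b) = C1*exp(5*b/8)


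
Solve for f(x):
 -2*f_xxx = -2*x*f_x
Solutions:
 f(x) = C1 + Integral(C2*airyai(x) + C3*airybi(x), x)


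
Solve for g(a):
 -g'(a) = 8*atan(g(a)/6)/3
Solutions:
 Integral(1/atan(_y/6), (_y, g(a))) = C1 - 8*a/3


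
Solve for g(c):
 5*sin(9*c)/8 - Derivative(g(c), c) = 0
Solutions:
 g(c) = C1 - 5*cos(9*c)/72


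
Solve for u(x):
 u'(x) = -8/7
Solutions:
 u(x) = C1 - 8*x/7


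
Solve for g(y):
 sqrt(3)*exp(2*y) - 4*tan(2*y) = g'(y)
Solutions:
 g(y) = C1 + sqrt(3)*exp(2*y)/2 + 2*log(cos(2*y))


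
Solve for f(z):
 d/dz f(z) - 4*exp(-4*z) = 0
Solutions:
 f(z) = C1 - exp(-4*z)


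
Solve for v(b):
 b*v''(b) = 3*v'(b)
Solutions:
 v(b) = C1 + C2*b^4


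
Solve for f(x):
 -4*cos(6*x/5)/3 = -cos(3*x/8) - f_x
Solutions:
 f(x) = C1 - 8*sin(3*x/8)/3 + 10*sin(6*x/5)/9


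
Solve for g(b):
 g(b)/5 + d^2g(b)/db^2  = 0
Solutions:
 g(b) = C1*sin(sqrt(5)*b/5) + C2*cos(sqrt(5)*b/5)


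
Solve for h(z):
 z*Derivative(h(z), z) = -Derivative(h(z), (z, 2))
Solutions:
 h(z) = C1 + C2*erf(sqrt(2)*z/2)


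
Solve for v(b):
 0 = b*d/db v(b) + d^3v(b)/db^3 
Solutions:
 v(b) = C1 + Integral(C2*airyai(-b) + C3*airybi(-b), b)


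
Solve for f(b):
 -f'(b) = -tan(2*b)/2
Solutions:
 f(b) = C1 - log(cos(2*b))/4


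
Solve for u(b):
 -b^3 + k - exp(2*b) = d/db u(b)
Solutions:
 u(b) = C1 - b^4/4 + b*k - exp(2*b)/2


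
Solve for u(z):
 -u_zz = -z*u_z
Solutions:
 u(z) = C1 + C2*erfi(sqrt(2)*z/2)


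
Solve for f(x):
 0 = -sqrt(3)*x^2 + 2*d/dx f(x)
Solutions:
 f(x) = C1 + sqrt(3)*x^3/6


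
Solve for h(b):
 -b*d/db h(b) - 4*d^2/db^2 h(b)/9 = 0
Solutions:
 h(b) = C1 + C2*erf(3*sqrt(2)*b/4)


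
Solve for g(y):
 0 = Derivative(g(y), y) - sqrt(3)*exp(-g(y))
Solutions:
 g(y) = log(C1 + sqrt(3)*y)


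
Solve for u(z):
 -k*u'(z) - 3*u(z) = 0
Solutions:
 u(z) = C1*exp(-3*z/k)


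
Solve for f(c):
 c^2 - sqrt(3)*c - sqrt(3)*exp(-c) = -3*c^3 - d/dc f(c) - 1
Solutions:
 f(c) = C1 - 3*c^4/4 - c^3/3 + sqrt(3)*c^2/2 - c - sqrt(3)*exp(-c)


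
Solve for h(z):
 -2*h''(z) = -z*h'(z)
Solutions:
 h(z) = C1 + C2*erfi(z/2)


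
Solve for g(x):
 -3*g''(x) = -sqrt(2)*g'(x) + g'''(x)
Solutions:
 g(x) = C1 + C2*exp(x*(-3 + sqrt(4*sqrt(2) + 9))/2) + C3*exp(-x*(3 + sqrt(4*sqrt(2) + 9))/2)


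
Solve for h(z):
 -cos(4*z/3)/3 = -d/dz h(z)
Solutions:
 h(z) = C1 + sin(4*z/3)/4


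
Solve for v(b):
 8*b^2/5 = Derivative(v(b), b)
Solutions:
 v(b) = C1 + 8*b^3/15


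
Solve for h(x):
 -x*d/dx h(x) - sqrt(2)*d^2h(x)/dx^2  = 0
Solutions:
 h(x) = C1 + C2*erf(2^(1/4)*x/2)


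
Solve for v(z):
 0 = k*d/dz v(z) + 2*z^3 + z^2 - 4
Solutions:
 v(z) = C1 - z^4/(2*k) - z^3/(3*k) + 4*z/k


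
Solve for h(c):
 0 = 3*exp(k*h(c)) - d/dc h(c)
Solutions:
 h(c) = Piecewise((log(-1/(C1*k + 3*c*k))/k, Ne(k, 0)), (nan, True))
 h(c) = Piecewise((C1 + 3*c, Eq(k, 0)), (nan, True))


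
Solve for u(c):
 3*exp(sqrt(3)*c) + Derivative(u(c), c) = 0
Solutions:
 u(c) = C1 - sqrt(3)*exp(sqrt(3)*c)


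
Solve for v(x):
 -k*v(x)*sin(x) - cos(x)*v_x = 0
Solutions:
 v(x) = C1*exp(k*log(cos(x)))


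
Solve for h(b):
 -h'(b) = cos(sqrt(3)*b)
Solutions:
 h(b) = C1 - sqrt(3)*sin(sqrt(3)*b)/3


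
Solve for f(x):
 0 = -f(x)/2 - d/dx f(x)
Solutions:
 f(x) = C1*exp(-x/2)


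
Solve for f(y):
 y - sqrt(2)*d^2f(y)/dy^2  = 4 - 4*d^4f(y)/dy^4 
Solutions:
 f(y) = C1 + C2*y + C3*exp(-2^(1/4)*y/2) + C4*exp(2^(1/4)*y/2) + sqrt(2)*y^3/12 - sqrt(2)*y^2


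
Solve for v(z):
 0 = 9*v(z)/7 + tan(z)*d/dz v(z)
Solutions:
 v(z) = C1/sin(z)^(9/7)


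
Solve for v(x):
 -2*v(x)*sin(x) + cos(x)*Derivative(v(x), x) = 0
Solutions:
 v(x) = C1/cos(x)^2


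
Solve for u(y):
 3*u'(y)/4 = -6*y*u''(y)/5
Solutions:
 u(y) = C1 + C2*y^(3/8)


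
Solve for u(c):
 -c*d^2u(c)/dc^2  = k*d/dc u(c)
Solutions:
 u(c) = C1 + c^(1 - re(k))*(C2*sin(log(c)*Abs(im(k))) + C3*cos(log(c)*im(k)))


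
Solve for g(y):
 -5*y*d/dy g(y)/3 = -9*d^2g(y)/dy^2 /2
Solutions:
 g(y) = C1 + C2*erfi(sqrt(15)*y/9)


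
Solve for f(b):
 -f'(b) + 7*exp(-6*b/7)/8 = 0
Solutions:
 f(b) = C1 - 49*exp(-6*b/7)/48


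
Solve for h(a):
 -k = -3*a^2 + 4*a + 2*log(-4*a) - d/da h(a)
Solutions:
 h(a) = C1 - a^3 + 2*a^2 + a*(k - 2 + 4*log(2)) + 2*a*log(-a)


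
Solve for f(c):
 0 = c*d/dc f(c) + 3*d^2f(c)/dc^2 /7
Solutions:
 f(c) = C1 + C2*erf(sqrt(42)*c/6)


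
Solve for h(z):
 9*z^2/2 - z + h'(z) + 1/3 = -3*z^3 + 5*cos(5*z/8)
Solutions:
 h(z) = C1 - 3*z^4/4 - 3*z^3/2 + z^2/2 - z/3 + 8*sin(5*z/8)


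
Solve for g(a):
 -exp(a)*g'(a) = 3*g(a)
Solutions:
 g(a) = C1*exp(3*exp(-a))


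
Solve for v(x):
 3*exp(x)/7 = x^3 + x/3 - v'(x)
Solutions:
 v(x) = C1 + x^4/4 + x^2/6 - 3*exp(x)/7


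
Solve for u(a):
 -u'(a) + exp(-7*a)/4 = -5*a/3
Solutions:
 u(a) = C1 + 5*a^2/6 - exp(-7*a)/28


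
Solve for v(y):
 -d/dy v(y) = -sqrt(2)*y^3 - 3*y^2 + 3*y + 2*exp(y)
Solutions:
 v(y) = C1 + sqrt(2)*y^4/4 + y^3 - 3*y^2/2 - 2*exp(y)


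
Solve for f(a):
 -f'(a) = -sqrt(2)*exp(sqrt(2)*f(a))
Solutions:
 f(a) = sqrt(2)*(2*log(-1/(C1 + sqrt(2)*a)) - log(2))/4


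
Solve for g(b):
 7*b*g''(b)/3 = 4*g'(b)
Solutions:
 g(b) = C1 + C2*b^(19/7)


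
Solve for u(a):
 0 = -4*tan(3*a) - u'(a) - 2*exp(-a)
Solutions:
 u(a) = C1 - 2*log(tan(3*a)^2 + 1)/3 + 2*exp(-a)


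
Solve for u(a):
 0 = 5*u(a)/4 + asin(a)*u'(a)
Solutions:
 u(a) = C1*exp(-5*Integral(1/asin(a), a)/4)


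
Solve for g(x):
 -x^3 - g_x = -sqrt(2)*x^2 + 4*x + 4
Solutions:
 g(x) = C1 - x^4/4 + sqrt(2)*x^3/3 - 2*x^2 - 4*x


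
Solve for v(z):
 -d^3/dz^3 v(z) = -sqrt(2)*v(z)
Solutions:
 v(z) = C3*exp(2^(1/6)*z) + (C1*sin(2^(1/6)*sqrt(3)*z/2) + C2*cos(2^(1/6)*sqrt(3)*z/2))*exp(-2^(1/6)*z/2)


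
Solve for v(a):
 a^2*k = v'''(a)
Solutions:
 v(a) = C1 + C2*a + C3*a^2 + a^5*k/60


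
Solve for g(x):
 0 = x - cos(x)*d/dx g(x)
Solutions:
 g(x) = C1 + Integral(x/cos(x), x)


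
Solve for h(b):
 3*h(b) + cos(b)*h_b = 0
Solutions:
 h(b) = C1*(sin(b) - 1)^(3/2)/(sin(b) + 1)^(3/2)


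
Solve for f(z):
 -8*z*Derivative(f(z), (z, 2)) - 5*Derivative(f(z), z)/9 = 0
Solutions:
 f(z) = C1 + C2*z^(67/72)


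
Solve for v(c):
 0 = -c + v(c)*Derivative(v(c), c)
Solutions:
 v(c) = -sqrt(C1 + c^2)
 v(c) = sqrt(C1 + c^2)


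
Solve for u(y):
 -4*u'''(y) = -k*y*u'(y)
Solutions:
 u(y) = C1 + Integral(C2*airyai(2^(1/3)*k^(1/3)*y/2) + C3*airybi(2^(1/3)*k^(1/3)*y/2), y)


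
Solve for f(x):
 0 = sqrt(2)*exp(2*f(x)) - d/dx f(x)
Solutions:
 f(x) = log(-sqrt(-1/(C1 + sqrt(2)*x))) - log(2)/2
 f(x) = log(-1/(C1 + sqrt(2)*x))/2 - log(2)/2


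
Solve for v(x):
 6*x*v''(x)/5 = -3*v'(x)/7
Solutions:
 v(x) = C1 + C2*x^(9/14)


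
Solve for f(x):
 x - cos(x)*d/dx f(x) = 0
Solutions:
 f(x) = C1 + Integral(x/cos(x), x)


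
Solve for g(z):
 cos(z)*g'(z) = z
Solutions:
 g(z) = C1 + Integral(z/cos(z), z)


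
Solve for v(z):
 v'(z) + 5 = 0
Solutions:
 v(z) = C1 - 5*z


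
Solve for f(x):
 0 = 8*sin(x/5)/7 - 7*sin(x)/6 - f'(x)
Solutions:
 f(x) = C1 - 40*cos(x/5)/7 + 7*cos(x)/6


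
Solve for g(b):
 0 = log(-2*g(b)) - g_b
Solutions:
 -Integral(1/(log(-_y) + log(2)), (_y, g(b))) = C1 - b


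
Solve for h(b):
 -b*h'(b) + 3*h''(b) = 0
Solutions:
 h(b) = C1 + C2*erfi(sqrt(6)*b/6)


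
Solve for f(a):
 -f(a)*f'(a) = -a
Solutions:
 f(a) = -sqrt(C1 + a^2)
 f(a) = sqrt(C1 + a^2)


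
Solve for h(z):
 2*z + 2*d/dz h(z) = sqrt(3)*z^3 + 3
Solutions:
 h(z) = C1 + sqrt(3)*z^4/8 - z^2/2 + 3*z/2


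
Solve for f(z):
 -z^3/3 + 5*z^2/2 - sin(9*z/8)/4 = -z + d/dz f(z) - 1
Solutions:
 f(z) = C1 - z^4/12 + 5*z^3/6 + z^2/2 + z + 2*cos(9*z/8)/9


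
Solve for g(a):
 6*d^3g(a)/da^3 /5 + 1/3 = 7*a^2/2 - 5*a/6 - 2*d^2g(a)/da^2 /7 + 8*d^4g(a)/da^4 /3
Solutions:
 g(a) = C1 + C2*a + C3*exp(a*(63 - sqrt(12369))/280) + C4*exp(a*(63 + sqrt(12369))/280) + 49*a^4/48 - 6349*a^3/360 + 67193*a^2/200


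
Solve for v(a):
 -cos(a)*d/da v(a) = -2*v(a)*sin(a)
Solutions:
 v(a) = C1/cos(a)^2


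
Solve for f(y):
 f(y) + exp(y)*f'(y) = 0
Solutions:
 f(y) = C1*exp(exp(-y))


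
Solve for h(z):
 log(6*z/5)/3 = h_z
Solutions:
 h(z) = C1 + z*log(z)/3 - z*log(5)/3 - z/3 + z*log(6)/3


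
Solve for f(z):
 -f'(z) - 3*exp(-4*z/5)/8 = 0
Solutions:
 f(z) = C1 + 15*exp(-4*z/5)/32
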